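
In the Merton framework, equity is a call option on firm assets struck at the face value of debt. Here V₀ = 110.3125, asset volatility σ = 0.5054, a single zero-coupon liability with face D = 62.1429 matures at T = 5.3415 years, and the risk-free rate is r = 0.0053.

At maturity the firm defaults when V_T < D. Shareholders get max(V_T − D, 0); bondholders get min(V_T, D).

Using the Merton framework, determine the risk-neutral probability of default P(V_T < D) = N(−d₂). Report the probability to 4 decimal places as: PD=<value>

PD=0.5273

Equity is a call on the firm's assets struck at D = 62.1429:
d₁ = [ln(V₀/D) + (r + σ²/2)T] / (σ√T)
   = [ln(110.3125/62.1429) + (0.0053 + 0.5·0.5054²)·5.3415] / (0.5054·√5.3415)
   = [0.573881 + 0.710497] / 1.168065 = 1.099578
d₂ = d₁ − σ√T = 1.099578 − 1.168065 = -0.068487
risk-neutral PD = N(−d₂) = N(0.068487) = 0.527301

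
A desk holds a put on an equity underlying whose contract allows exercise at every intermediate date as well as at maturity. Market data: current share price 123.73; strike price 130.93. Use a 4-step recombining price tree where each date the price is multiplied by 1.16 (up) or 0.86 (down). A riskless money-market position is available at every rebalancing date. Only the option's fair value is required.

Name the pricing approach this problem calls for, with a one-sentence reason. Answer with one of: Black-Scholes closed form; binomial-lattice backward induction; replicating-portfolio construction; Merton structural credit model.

Key observation: the defining feature is the embedded early-exercise option across 4 discrete dates on the spot-123.73 tree; pricing the strike-130.93 put means working backward with an exercise test at every node.

framework: binomial-lattice backward induction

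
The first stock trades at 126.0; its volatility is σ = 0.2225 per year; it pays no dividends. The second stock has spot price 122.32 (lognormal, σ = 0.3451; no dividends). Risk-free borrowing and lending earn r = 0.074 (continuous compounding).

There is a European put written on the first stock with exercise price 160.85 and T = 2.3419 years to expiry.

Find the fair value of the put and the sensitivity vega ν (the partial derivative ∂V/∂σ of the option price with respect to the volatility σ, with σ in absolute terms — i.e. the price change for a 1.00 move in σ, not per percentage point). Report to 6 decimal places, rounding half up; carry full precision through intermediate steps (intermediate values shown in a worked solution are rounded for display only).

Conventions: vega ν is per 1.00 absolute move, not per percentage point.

price = 22.664674
ν = 76.869157

σ√T = 0.2225·√2.3419 = 0.340498
d₁ = (ln(S/K) + (r+σ²/2)T) / (σ√T) = (ln(126.0/160.85) + (0.074+0.2225²/2)·2.3419) / 0.340498 = (-0.244190 + 0.231270) / 0.340498 = -0.037946
d₂ = d₁ − σ√T = -0.037946 − 0.340498 = -0.378443
e^{−rT} = 0.840885
N(−d₁) = 0.515134,  N(−d₂) = 0.647449
Put price V = K·e^{−rT}·N(−d₂) − S·N(−d₁) = 87.571619 − 64.906945 = 22.664674
φ(d₁) = (1/√(2π))·e^{−d₁²/2} = 0.398655
ν = S·φ(d₁)·√T = 76.869157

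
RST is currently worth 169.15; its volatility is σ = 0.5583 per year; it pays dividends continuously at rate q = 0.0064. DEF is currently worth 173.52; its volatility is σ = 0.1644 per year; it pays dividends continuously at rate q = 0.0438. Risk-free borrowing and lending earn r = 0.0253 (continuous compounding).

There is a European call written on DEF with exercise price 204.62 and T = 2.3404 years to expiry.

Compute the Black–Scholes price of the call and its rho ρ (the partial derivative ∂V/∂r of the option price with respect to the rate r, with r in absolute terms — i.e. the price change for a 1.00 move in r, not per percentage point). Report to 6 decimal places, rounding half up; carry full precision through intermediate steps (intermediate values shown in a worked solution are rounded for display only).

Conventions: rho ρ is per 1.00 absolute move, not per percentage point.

σ√T = 0.1644·√2.3404 = 0.251505
d₁ = (ln(S/K) + (r−q+σ²/2)T) / (σ√T) = (ln(173.52/204.62) + (0.0253−0.0438+0.1644²/2)·2.3404) / 0.251505 = (-0.164862 − 0.011670) / 0.251505 = -0.701901
d₂ = d₁ − σ√T = -0.701901 − 0.251505 = -0.953406
e^{−rT} = 0.942507
e^{−qT} = 0.902570
N(d₁) = 0.241370,  N(d₂) = 0.170192
Call price V = S·e^{−qT}·N(d₁) − K·e^{−rT}·N(d₂) = 37.801958 − 32.822535 = 4.979423
ρ = K·T·e^{−rT}·N(d₂) = 76.817861

price = 4.979423
ρ = 76.817861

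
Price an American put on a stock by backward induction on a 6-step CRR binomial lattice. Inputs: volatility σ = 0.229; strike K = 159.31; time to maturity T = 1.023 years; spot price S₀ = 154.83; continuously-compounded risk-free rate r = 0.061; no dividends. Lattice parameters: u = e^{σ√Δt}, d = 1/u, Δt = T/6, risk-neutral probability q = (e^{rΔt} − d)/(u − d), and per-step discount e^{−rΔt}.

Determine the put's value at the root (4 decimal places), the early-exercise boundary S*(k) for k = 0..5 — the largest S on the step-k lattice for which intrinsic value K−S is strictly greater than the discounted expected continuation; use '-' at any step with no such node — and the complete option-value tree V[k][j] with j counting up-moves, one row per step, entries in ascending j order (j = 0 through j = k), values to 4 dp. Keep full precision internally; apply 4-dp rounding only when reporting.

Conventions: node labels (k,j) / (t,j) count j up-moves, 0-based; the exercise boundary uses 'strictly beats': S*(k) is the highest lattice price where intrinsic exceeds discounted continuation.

price = 13.0903
boundary = - - 128.1514 116.5889 128.1514 140.8605
tree:
13.0903
20.5822 6.7460
31.1586 11.6670 2.5424
42.7211 19.5186 4.9778 0.4463
53.2403 31.1586 9.6453 0.9628 0.0000
62.8104 42.7211 18.4495 2.0768 0.0000 0.0000
71.5171 53.2403 31.1586 4.4800 0.0000 0.0000 0.0000

Δt=0.17050  u=1.09917  d=0.90978  q=0.53158  discount=0.98965
step 6 (expiry): payoffs max(K−S,0) = 71.5171 53.2403 31.1586 4.4800 0.0000 0.0000 0.0000
step 5: (k=5,j=0): S=96.4996, K−S=62.8104, hold=61.1621 ⇒ V=62.8104 exercise | (k=5,j=1): S=116.5889, K−S=42.7211, hold=41.0728 ⇒ V=42.7211 exercise | (k=5,j=2): S=140.8605, K−S=18.4495, hold=16.8012 ⇒ V=18.4495 exercise | (k=5,j=3): S=170.1849, K−S=0.0000, hold=2.0768 ⇒ V=2.0768 continue | (k=5,j=4): S=205.6141, K−S=0.0000, hold=0.0000 ⇒ V=0.0000 continue | (k=5,j=5): S=248.4191, K−S=0.0000, hold=0.0000 ⇒ V=0.0000 continue  boundary S*=140.8605
step 4: (k=4,j=0): S=106.0697, K−S=53.2403, hold=51.5920 ⇒ V=53.2403 exercise | (k=4,j=1): S=128.1514, K−S=31.1586, hold=29.5103 ⇒ V=31.1586 exercise | (k=4,j=2): S=154.8300, K−S=4.4800, hold=9.6453 ⇒ V=9.6453 continue | (k=4,j=3): S=187.0626, K−S=0.0000, hold=0.9628 ⇒ V=0.9628 continue | (k=4,j=4): S=226.0055, K−S=0.0000, hold=0.0000 ⇒ V=0.0000 continue  boundary S*=128.1514
step 3: (k=3,j=0): S=116.5889, K−S=42.7211, hold=41.0728 ⇒ V=42.7211 exercise | (k=3,j=1): S=140.8605, K−S=18.4495, hold=19.5186 ⇒ V=19.5186 continue | (k=3,j=2): S=170.1849, K−S=0.0000, hold=4.9778 ⇒ V=4.9778 continue | (k=3,j=3): S=205.6141, K−S=0.0000, hold=0.4463 ⇒ V=0.4463 continue  boundary S*=116.5889
step 2: (k=2,j=0): S=128.1514, K−S=31.1586, hold=30.0727 ⇒ V=31.1586 exercise | (k=2,j=1): S=154.8300, K−S=4.4800, hold=11.6670 ⇒ V=11.6670 continue | (k=2,j=2): S=187.0626, K−S=0.0000, hold=2.5424 ⇒ V=2.5424 continue  boundary S*=128.1514
step 1: (k=1,j=0): S=140.8605, K−S=18.4495, hold=20.5822 ⇒ V=20.5822 continue | (k=1,j=1): S=170.1849, K−S=0.0000, hold=6.7460 ⇒ V=6.7460 continue  boundary S*=-
step 0: (k=0,j=0): S=154.8300, K−S=4.4800, hold=13.0903 ⇒ V=13.0903 continue  boundary S*=-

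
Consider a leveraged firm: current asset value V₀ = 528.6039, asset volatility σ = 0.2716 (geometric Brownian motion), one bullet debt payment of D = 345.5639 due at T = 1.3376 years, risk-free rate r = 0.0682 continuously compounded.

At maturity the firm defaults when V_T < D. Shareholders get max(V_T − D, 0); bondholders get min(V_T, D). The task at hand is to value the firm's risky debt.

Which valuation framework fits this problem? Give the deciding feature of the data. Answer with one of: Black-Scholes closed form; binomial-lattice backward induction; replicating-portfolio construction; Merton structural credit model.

framework: Merton structural credit model

Key observation: the asked-for credit quantity lives on the firm's capital structure — asset value, asset volatility, debt face 345.5639 — which is the structural model's domain.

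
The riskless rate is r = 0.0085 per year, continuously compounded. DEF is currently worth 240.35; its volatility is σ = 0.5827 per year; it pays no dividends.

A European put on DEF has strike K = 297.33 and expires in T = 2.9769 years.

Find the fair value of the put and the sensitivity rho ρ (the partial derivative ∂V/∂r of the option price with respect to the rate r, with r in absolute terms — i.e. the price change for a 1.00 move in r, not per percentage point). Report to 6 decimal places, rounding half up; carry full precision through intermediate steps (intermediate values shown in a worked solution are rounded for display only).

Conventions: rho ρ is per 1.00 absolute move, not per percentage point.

price = 128.417917
ρ = -651.248793

σ√T = 0.5827·√2.9769 = 1.005373
d₁ = (ln(S/K) + (r+σ²/2)T) / (σ√T) = (ln(240.35/297.33) + (0.0085+0.5827²/2)·2.9769) / 1.005373 = (-0.212746 + 0.530691) / 1.005373 = 0.316245
d₂ = d₁ − σ√T = 0.316245 − 1.005373 = -0.689127
e^{−rT} = 0.975014
N(−d₁) = 0.375908,  N(−d₂) = 0.754628
Put price V = K·e^{−rT}·N(−d₂) − S·N(−d₁) = 218.767440 − 90.349524 = 128.417917
ρ = −K·T·e^{−rT}·N(−d₂) = -651.248793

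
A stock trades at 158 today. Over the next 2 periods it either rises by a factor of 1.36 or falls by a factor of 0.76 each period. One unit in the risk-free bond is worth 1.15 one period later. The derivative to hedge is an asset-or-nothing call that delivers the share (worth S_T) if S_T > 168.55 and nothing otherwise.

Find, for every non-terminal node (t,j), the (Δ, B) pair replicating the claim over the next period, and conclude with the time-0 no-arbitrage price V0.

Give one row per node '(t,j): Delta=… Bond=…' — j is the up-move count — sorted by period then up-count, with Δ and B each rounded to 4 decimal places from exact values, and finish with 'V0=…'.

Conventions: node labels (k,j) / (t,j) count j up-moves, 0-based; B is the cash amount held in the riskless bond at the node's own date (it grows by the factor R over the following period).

(0,0): Delta=1.7424 Bond=-181.9344
(1,0): Delta=0.0000 Bond=0.0000
(1,1): Delta=2.2667 Bond=-321.8840
V0=93.3611

No-arbitrage ⇒ martingale measure with p* = (R−d)/(u−d) = 0.6500.
At maturity the claim pays: V(2,0)=0.0000, V(2,1)=0.0000, V(2,2)=292.2368
(1,0): S=120.0800. Δ = (V_up−V_dn)/(S_up−S_dn) = (0.0000−0.0000)/(163.3088−91.2608) = 0.0000. V = [p*·0.0000 + (1−p*)·0.0000]/1.15 = 0.0000. B = V − Δ·S = 0.0000.
(1,1): S=214.8800. Δ = (V_up−V_dn)/(S_up−S_dn) = (292.2368−0.0000)/(292.2368−163.3088) = 2.2667. V = [p*·292.2368 + (1−p*)·0.0000]/1.15 = 165.1773. B = V − Δ·S = -321.8840.
(0,0): S=158.0000. Δ = (V_up−V_dn)/(S_up−S_dn) = (165.1773−0.0000)/(214.8800−120.0800) = 1.7424. V = [p*·165.1773 + (1−p*)·0.0000]/1.15 = 93.3611. B = V − Δ·S = -181.9344.
Verification: the root portfolio costs Δ(0,0)·S0 + B(0,0) = 93.3611, matching V0.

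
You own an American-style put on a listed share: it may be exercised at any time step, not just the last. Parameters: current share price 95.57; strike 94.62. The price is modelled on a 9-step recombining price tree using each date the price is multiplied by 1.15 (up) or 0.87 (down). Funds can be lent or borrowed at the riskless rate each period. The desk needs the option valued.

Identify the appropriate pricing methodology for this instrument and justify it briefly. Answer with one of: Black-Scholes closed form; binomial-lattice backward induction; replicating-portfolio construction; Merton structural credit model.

Key observation: the put (strike 94.62 on spot 95.57) is American-style on a 9-step discrete price model, so the early-exercise decision at every node requires stepwise backward valuation — a closed form cannot price the exercise right.

framework: binomial-lattice backward induction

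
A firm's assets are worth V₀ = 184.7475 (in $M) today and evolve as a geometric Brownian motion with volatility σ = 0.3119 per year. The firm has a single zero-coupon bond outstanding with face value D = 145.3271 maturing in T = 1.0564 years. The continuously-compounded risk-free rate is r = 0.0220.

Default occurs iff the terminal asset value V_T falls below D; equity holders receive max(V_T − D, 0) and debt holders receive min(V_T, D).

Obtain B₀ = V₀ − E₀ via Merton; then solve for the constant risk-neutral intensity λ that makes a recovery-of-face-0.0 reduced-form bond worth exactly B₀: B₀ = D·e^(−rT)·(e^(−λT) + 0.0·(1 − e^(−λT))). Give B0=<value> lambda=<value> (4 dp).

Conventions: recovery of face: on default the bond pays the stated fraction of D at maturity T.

B0=136.0224 lambda=0.0406

Work the structural quantities from V₀ = 184.7475 against face 145.3271:
d₁ = [ln(V₀/D) + (r + σ²/2)T] / (σ√T)
   = [ln(184.7475/145.3271) + (0.0220 + 0.5·0.3119²)·1.0564] / (0.3119·√1.0564)
   = [0.240003 + 0.074625] / 0.320575 = 0.981449
d₂ = d₁ − σ√T = 0.981449 − 0.320575 = 0.660874
N(d₁) = 0.836814,  N(d₂) = 0.745653,  e^(−rT) = 0.977027
E₀ = V₀·N(d₁) − D·e^(−rT)·N(d₂)
   = 184.7475·0.836814 − 145.3271·0.977027·0.745653 = 48.725116
B₀ = V₀ − E₀ = 184.7475 − 48.725116 = 136.022384
e^(−λT) = (B₀·e^(rT)/D − 0)/(1 − 0) = (136.0224·1.023513/145.3271 − 0)/1 = 0.95798162
λ = −ln(0.95798162)/1.0564 = 0.040635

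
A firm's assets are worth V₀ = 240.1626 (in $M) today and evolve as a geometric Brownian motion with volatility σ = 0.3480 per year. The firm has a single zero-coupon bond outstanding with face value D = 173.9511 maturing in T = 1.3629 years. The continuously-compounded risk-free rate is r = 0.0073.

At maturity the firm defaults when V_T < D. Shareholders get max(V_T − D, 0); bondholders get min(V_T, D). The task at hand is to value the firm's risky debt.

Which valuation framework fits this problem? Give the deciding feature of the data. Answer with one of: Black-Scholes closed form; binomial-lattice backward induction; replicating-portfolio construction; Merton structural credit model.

Key observation: the question is about default risk generated by asset-value dynamics against a debt face of 173.9511 — the structural framework prices exactly that.

framework: Merton structural credit model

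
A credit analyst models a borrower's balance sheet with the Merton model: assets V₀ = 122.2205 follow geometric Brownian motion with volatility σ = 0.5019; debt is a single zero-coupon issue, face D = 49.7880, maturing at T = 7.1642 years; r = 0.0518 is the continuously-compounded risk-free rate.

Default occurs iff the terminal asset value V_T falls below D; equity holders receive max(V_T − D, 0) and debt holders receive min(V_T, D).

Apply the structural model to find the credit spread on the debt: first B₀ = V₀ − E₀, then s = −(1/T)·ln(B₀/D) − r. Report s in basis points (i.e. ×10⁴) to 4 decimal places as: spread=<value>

spread=318.1883

Equity is a call on the firm's assets struck at D = 49.7880:
d₁ = [ln(V₀/D) + (r + σ²/2)T] / (σ√T)
   = [ln(122.2205/49.7880) + (0.0518 + 0.5·0.5019²)·7.1642] / (0.5019·√7.1642)
   = [0.898053 + 1.273449] / 1.343387 = 1.616439
d₂ = d₁ − σ√T = 1.616439 − 1.343387 = 0.273052
N(d₁) = 0.947000,  N(d₂) = 0.607593,  e^(−rT) = 0.689971
E₀ = V₀·N(d₁) − D·e^(−rT)·N(d₂)
   = 122.2205·0.947000 − 49.7880·0.689971·0.607593 = 94.870626
B₀ = V₀ − E₀ = 122.2205 − 94.870626 = 27.349874
spread = −(1/T)·ln(B₀/D) − r = −(1/7.1642)·ln(27.349874/49.7880) − 0.0518 = 0.03181883
in basis points: 0.03181883 × 10⁴ = 318.1883 bp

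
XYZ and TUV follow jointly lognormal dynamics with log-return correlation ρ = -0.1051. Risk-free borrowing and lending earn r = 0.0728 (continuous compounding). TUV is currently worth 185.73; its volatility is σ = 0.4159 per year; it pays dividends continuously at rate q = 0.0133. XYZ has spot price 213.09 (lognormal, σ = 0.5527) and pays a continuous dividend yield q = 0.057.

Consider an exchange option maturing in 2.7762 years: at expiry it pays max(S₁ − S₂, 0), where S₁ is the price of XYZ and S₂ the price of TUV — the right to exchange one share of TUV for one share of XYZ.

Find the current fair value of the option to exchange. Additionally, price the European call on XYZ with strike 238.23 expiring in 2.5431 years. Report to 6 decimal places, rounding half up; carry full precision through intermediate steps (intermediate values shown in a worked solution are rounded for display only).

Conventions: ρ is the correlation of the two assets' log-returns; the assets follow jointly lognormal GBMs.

exchange price = 83.489714
price(XYZ call K=238.23) = 58.484064

σ_eff = √(σ₁² + σ₂² − 2ρσ₁σ₂) = √(0.5527² + 0.4159² − 2·-0.1051·0.5527·0.4159) = 0.725788
d₁ = (ln(S₁/S₂) + (q₂ − q₁ + σ_eff²/2)T) / (σ_eff√T) = (ln(213.09/185.73) + (0.0133 − 0.057 + 0.263384)·2.7762) / 1.209303 = 0.617966
d₂ = d₁ − σ_eff√T = 0.617966 − 1.209303 = -0.591338
N(d₁) = 0.731701,  N(d₂) = 0.277147
V = S₁·e^{−q₁T}·N(d₁) − S₂·e^{−q₂T}·N(d₂) = 133.098291 − 49.608577 = 83.489714
[vanilla: XYZ call K=238.23]
σ√T = 0.5527·√2.5431 = 0.881396
d₁ = (ln(S/K) + (r−q+σ²/2)T) / (σ√T) = (ln(213.09/238.23) + (0.0728−0.057+0.5527²/2)·2.5431) / 0.881396 = (-0.111522 + 0.428611) / 0.881396 = 0.359757
d₂ = d₁ − σ√T = 0.359757 − 0.881396 = -0.521639
e^{−rT} = 0.830990
e^{−qT} = 0.865060
N(d₁) = 0.640486,  N(d₂) = 0.300961
price = S·e^{−qT}·N(d₁) − K·e^{−rT}·N(d₂) = 118.064295 − 59.580231 = 58.484064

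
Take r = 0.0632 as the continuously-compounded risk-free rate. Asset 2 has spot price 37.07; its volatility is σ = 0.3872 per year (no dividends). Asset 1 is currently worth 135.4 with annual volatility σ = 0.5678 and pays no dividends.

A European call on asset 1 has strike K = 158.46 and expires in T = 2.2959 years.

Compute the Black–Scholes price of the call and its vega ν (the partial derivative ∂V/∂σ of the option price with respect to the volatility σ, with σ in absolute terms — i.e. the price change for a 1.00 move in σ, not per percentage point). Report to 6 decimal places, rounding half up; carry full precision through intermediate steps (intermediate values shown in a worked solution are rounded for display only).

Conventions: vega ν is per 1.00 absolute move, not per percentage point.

price = 44.530018
ν = 75.062221

σ√T = 0.5678·√2.2959 = 0.860343
d₁ = (ln(S/K) + (r+σ²/2)T) / (σ√T) = (ln(135.4/158.46) + (0.0632+0.5678²/2)·2.2959) / 0.860343 = (-0.157269 + 0.515196) / 0.860343 = 0.416029
d₂ = d₁ − σ√T = 0.416029 − 0.860343 = -0.444315
e^{−rT} = 0.864935
N(d₁) = 0.661305,  N(d₂) = 0.328407
Call price V = S·N(d₁) − K·e^{−rT}·N(d₂) = 89.540760 − 45.010742 = 44.530018
φ(d₁) = (1/√(2π))·e^{−d₁²/2} = 0.365870
ν = S·φ(d₁)·√T = 75.062221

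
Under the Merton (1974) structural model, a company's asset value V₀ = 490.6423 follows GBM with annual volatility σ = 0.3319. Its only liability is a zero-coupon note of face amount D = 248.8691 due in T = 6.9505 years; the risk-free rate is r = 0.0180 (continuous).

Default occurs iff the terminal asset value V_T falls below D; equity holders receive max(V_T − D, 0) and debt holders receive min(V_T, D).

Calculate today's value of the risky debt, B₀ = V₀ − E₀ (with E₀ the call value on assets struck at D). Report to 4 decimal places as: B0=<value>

B0=193.3252

Equity is a call on the firm's assets struck at D = 248.8691:
d₁ = [ln(V₀/D) + (r + σ²/2)T] / (σ√T)
   = [ln(490.6423/248.8691) + (0.0180 + 0.5·0.3319²)·6.9505] / (0.3319·√6.9505)
   = [0.678788 + 0.507934] / 0.875015 = 1.356232
d₂ = d₁ − σ√T = 1.356232 − 0.875015 = 0.481217
N(d₁) = 0.912487,  N(d₂) = 0.684819,  e^(−rT) = 0.882401
E₀ = V₀·N(d₁) − D·e^(−rT)·N(d₂)
   = 490.6423·0.912487 − 248.8691·0.882401·0.684819 = 297.317064
B₀ = V₀ − E₀ = 490.6423 − 297.317064 = 193.325236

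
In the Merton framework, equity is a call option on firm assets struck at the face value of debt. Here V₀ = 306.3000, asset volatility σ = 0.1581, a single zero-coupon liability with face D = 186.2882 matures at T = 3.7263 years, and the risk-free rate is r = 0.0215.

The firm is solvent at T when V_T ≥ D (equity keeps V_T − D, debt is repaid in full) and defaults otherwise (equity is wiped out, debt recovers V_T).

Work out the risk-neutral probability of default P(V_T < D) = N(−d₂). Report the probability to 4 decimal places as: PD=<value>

With assets at 306.3000 and a single debt payment of 186.2882 at 3.7263 years:
d₁ = [ln(V₀/D) + (r + σ²/2)T] / (σ√T)
   = [ln(306.3000/186.2882) + (0.0215 + 0.5·0.1581²)·3.7263] / (0.1581·√3.7263)
   = [0.497270 + 0.126686] / 0.305190 = 2.044482
d₂ = d₁ − σ√T = 2.044482 − 0.305190 = 1.739291
risk-neutral PD = N(−d₂) = N(-1.739291) = 0.040992

PD=0.0410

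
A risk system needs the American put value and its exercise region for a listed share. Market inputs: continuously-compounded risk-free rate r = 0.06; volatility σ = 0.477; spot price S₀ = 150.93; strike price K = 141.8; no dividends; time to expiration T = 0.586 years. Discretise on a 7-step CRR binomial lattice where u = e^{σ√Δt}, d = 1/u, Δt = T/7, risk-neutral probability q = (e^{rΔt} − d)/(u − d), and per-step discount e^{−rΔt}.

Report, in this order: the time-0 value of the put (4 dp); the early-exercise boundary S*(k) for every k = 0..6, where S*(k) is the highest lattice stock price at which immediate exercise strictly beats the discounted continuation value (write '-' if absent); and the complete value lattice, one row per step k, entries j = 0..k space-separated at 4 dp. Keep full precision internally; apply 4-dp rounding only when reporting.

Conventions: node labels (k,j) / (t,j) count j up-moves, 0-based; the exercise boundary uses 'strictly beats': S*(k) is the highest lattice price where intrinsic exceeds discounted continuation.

price = 15.4600
boundary = - - - - 86.9007 99.7612 114.5248
tree:
15.4600
22.3679 8.2486
31.3810 12.9816 3.2832
42.4313 19.9142 5.7180 0.7190
54.8993 29.5668 9.8199 1.3997 0.0000
66.1018 42.0388 16.5638 2.7248 0.0000 0.0000
75.8602 54.8993 27.2752 5.3046 0.0000 0.0000 0.0000
84.3607 66.1018 42.0388 10.3267 0.0000 0.0000 0.0000 0.0000

Δt=0.08371  u=1.14799  d=0.87109  q=0.48374  discount=0.99499
step 7 (expiry): payoffs max(K−S,0) = 84.3607 66.1018 42.0388 10.3267 0.0000 0.0000 0.0000 0.0000
step 6: (k=6,j=0): S=65.9398, K−S=75.8602, hold=75.1498 ⇒ V=75.8602 exercise | (k=6,j=1): S=86.9007, K−S=54.8993, hold=54.1888 ⇒ V=54.8993 exercise | (k=6,j=2): S=114.5248, K−S=27.2752, hold=26.5648 ⇒ V=27.2752 exercise | (k=6,j=3): S=150.9300, K−S=0.0000, hold=5.3046 ⇒ V=5.3046 continue | (k=6,j=4): S=198.9077, K−S=0.0000, hold=0.0000 ⇒ V=0.0000 continue | (k=6,j=5): S=262.1366, K−S=0.0000, hold=0.0000 ⇒ V=0.0000 continue | (k=6,j=6): S=345.4648, K−S=0.0000, hold=0.0000 ⇒ V=0.0000 continue  boundary S*=114.5248
step 5: (k=5,j=0): S=75.6982, K−S=66.1018, hold=65.3914 ⇒ V=66.1018 exercise | (k=5,j=1): S=99.7612, K−S=42.0388, hold=41.3284 ⇒ V=42.0388 exercise | (k=5,j=2): S=131.4733, K−S=10.3267, hold=16.5638 ⇒ V=16.5638 continue | (k=5,j=3): S=173.2661, K−S=0.0000, hold=2.7248 ⇒ V=2.7248 continue | (k=5,j=4): S=228.3440, K−S=0.0000, hold=0.0000 ⇒ V=0.0000 continue | (k=5,j=5): S=300.9302, K−S=0.0000, hold=0.0000 ⇒ V=0.0000 continue  boundary S*=99.7612
step 4: (k=4,j=0): S=86.9007, K−S=54.8993, hold=54.1888 ⇒ V=54.8993 exercise | (k=4,j=1): S=114.5248, K−S=27.2752, hold=29.5668 ⇒ V=29.5668 continue | (k=4,j=2): S=150.9300, K−S=0.0000, hold=9.8199 ⇒ V=9.8199 continue | (k=4,j=3): S=198.9077, K−S=0.0000, hold=1.3997 ⇒ V=1.3997 continue | (k=4,j=4): S=262.1366, K−S=0.0000, hold=0.0000 ⇒ V=0.0000 continue  boundary S*=86.9007
step 3: (k=3,j=0): S=99.7612, K−S=42.0388, hold=42.4313 ⇒ V=42.4313 continue | (k=3,j=1): S=131.4733, K−S=10.3267, hold=19.9142 ⇒ V=19.9142 continue | (k=3,j=2): S=173.2661, K−S=0.0000, hold=5.7180 ⇒ V=5.7180 continue | (k=3,j=3): S=228.3440, K−S=0.0000, hold=0.7190 ⇒ V=0.7190 continue  boundary S*=-
step 2: (k=2,j=0): S=114.5248, K−S=27.2752, hold=31.3810 ⇒ V=31.3810 continue | (k=2,j=1): S=150.9300, K−S=0.0000, hold=12.9816 ⇒ V=12.9816 continue | (k=2,j=2): S=198.9077, K−S=0.0000, hold=3.2832 ⇒ V=3.2832 continue  boundary S*=-
step 1: (k=1,j=0): S=131.4733, K−S=10.3267, hold=22.3679 ⇒ V=22.3679 continue | (k=1,j=1): S=173.2661, K−S=0.0000, hold=8.2486 ⇒ V=8.2486 continue  boundary S*=-
step 0: (k=0,j=0): S=150.9300, K−S=0.0000, hold=15.4600 ⇒ V=15.4600 continue  boundary S*=-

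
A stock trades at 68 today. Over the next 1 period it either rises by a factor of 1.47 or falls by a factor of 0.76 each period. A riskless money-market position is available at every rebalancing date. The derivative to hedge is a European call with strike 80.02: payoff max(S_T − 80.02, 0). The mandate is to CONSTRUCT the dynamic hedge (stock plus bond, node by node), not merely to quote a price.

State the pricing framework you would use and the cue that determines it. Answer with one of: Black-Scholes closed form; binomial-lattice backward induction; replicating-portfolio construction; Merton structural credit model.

framework: replicating-portfolio construction

Key observation: the deliverable is the dynamic trading strategy on the 1-step tree (spot 68, moves 1.47 and 0.76), so the valuation must go through the node-by-node replicating-portfolio solve.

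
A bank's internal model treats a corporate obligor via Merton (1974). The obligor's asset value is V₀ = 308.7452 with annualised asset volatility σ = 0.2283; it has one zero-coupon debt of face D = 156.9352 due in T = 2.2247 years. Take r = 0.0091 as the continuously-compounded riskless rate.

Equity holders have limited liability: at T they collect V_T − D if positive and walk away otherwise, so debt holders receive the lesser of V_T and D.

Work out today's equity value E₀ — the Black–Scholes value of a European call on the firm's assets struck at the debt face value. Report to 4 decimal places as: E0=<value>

With assets at 308.7452 and a single debt payment of 156.9352 at 2.2247 years:
d₁ = [ln(V₀/D) + (r + σ²/2)T] / (σ√T)
   = [ln(308.7452/156.9352) + (0.0091 + 0.5·0.2283²)·2.2247] / (0.2283·√2.2247)
   = [0.676683 + 0.078221] / 0.340519 = 2.216923
d₂ = d₁ − σ√T = 2.216923 − 0.340519 = 1.876403
N(d₁) = 0.986686,  N(d₂) = 0.969700,  e^(−rT) = 0.979959
E₀ = V₀·N(d₁) − D·e^(−rT)·N(d₂)
   = 308.7452·0.986686 − 156.9352·0.979959·0.969700 = 155.504312

E0=155.5043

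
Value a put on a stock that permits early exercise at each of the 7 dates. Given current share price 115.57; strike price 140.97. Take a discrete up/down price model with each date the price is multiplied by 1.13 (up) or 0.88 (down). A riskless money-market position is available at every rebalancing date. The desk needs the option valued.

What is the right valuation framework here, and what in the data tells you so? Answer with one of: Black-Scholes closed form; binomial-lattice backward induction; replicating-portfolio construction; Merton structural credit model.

Key observation: the put (strike 140.97 on spot 115.57) is American-style on a 7-step discrete price model, so the early-exercise decision at every node requires stepwise backward valuation — a closed form cannot price the exercise right.

framework: binomial-lattice backward induction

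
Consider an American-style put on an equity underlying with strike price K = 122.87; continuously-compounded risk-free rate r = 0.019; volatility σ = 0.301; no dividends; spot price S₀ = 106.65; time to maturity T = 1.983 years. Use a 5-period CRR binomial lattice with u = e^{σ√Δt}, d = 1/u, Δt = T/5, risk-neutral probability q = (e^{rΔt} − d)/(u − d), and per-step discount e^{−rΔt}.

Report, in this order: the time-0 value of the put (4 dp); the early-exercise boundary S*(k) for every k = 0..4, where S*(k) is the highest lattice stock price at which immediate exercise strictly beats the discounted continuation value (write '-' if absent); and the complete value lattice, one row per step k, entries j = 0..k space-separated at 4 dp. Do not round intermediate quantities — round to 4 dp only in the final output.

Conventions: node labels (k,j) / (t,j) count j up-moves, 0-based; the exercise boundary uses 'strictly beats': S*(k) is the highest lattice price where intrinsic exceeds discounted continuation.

price = 25.8466
boundary = - - 72.9983 88.2342 72.9983
tree:
25.8466
36.6973 14.1507
49.8717 22.5817 4.9678
62.4767 34.6358 9.4905 0.0000
72.9052 49.8717 18.1304 0.0000 0.0000
81.5329 62.4767 34.6358 0.0000 0.0000 0.0000

Δt=0.39660, u=1.20872, d=0.82732, q=0.47258, disc=e^(-rΔt)=0.99249
k=5 terminal: V=max(K-S,0) → 81.5329 62.4767 34.6358 0.0000 0.0000 0.0000
k=4: j=0 S=49.9648 intr=72.9052 cont=71.9828 V=72.9052[EX]; j=1 S=72.9983 intr=49.8717 cont=48.9493 V=49.8717[EX]; j=2 S=106.6500 intr=16.2200 cont=18.1304 V=18.1304[hold]; j=3 S=155.8149 intr=0.0000 cont=0.0000 V=0.0000[hold]; j=4 S=227.6446 intr=0.0000 cont=0.0000 V=0.0000[hold]  S*(4)=72.9983
k=3: j=0 S=60.3933 intr=62.4767 cont=61.5543 V=62.4767[EX]; j=1 S=88.2342 intr=34.6358 cont=34.6095 V=34.6358[EX]; j=2 S=128.9095 intr=0.0000 cont=9.4905 V=9.4905[hold]; j=3 S=188.3360 intr=0.0000 cont=0.0000 V=0.0000[hold]  S*(3)=88.2342
k=2: j=0 S=72.9983 intr=49.8717 cont=48.9493 V=49.8717[EX]; j=1 S=106.6500 intr=16.2200 cont=22.5817 V=22.5817[hold]; j=2 S=155.8149 intr=0.0000 cont=4.9678 V=4.9678[hold]  S*(2)=72.9983
k=1: j=0 S=88.2342 intr=34.6358 cont=36.6973 V=36.6973[hold]; j=1 S=128.9095 intr=0.0000 cont=14.1507 V=14.1507[hold]  S*(1)=-
k=0: j=0 S=106.6500 intr=16.2200 cont=25.8466 V=25.8466[hold]  S*(0)=-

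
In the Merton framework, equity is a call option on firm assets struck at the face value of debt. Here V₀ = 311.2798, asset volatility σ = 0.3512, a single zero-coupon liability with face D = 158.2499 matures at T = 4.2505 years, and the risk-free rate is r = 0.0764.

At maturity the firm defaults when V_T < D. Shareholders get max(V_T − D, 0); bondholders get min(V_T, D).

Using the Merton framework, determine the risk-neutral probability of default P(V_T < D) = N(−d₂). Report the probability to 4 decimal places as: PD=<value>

PD=0.1537

Equity is a call on the firm's assets struck at D = 158.2499:
d₁ = [ln(V₀/D) + (r + σ²/2)T] / (σ√T)
   = [ln(311.2798/158.2499) + (0.0764 + 0.5·0.3512²)·4.2505] / (0.3512·√4.2505)
   = [0.676517 + 0.586870] / 0.724060 = 1.744864
d₂ = d₁ − σ√T = 1.744864 − 0.724060 = 1.020804
risk-neutral PD = N(−d₂) = N(-1.020804) = 0.153674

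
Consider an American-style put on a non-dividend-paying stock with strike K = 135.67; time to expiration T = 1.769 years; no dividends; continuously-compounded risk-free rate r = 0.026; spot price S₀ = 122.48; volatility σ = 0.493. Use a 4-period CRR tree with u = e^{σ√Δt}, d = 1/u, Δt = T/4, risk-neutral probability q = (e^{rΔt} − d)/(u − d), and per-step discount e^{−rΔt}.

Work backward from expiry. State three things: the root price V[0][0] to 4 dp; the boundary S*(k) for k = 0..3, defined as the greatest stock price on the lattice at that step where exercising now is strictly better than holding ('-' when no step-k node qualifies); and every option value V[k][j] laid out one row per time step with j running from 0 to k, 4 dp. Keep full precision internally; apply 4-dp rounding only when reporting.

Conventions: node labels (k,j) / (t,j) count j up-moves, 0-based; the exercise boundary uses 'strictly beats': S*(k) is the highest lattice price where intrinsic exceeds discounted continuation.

Δt=0.44225  u=1.38799  d=0.72047  q=0.43609  discount=0.98857
step 4 (expiry): payoffs max(K−S,0) = 102.6692 72.0938 13.1900 0.0000 0.0000
step 3: (k=3,j=0): S=45.8046, K−S=89.8654, hold=88.3143 ⇒ V=89.8654 exercise | (k=3,j=1): S=88.2429, K−S=47.4271, hold=45.8760 ⇒ V=47.4271 exercise | (k=3,j=2): S=170.0006, K−S=0.0000, hold=7.3530 ⇒ V=7.3530 continue | (k=3,j=3): S=327.5074, K−S=0.0000, hold=0.0000 ⇒ V=0.0000 continue  boundary S*=88.2429
step 2: (k=2,j=0): S=63.5762, K−S=72.0938, hold=70.5427 ⇒ V=72.0938 exercise | (k=2,j=1): S=122.4800, K−S=13.1900, hold=29.6088 ⇒ V=29.6088 continue | (k=2,j=2): S=235.9586, K−S=0.0000, hold=4.0990 ⇒ V=4.0990 continue  boundary S*=63.5762
step 1: (k=1,j=0): S=88.2429, K−S=47.4271, hold=52.9542 ⇒ V=52.9542 continue | (k=1,j=1): S=170.0006, K−S=0.0000, hold=18.2730 ⇒ V=18.2730 continue  boundary S*=-
step 0: (k=0,j=0): S=122.4800, K−S=13.1900, hold=37.3976 ⇒ V=37.3976 continue  boundary S*=-

price = 37.3976
boundary = - - 63.5762 88.2429
tree:
37.3976
52.9542 18.2730
72.0938 29.6088 4.0990
89.8654 47.4271 7.3530 0.0000
102.6692 72.0938 13.1900 0.0000 0.0000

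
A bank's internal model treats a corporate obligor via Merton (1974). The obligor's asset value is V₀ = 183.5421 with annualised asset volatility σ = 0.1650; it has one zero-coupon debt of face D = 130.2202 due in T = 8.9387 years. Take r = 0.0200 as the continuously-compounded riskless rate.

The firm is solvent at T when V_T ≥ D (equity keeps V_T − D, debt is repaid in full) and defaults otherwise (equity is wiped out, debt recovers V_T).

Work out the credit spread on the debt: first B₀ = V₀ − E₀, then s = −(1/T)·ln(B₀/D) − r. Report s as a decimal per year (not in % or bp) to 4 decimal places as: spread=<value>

Equity is a call on the firm's assets struck at D = 130.2202:
d₁ = [ln(V₀/D) + (r + σ²/2)T] / (σ√T)
   = [ln(183.5421/130.2202) + (0.0200 + 0.5·0.1650²)·8.9387] / (0.1650·√8.9387)
   = [0.343217 + 0.300452] / 0.493311 = 1.304793
d₂ = d₁ − σ√T = 1.304793 − 0.493311 = 0.811482
N(d₁) = 0.904018,  N(d₂) = 0.791455,  e^(−rT) = 0.836295
E₀ = V₀·N(d₁) − D·e^(−rT)·N(d₂)
   = 183.5421·0.904018 − 130.2202·0.836295·0.791455 = 79.733958
B₀ = V₀ − E₀ = 183.5421 − 79.733958 = 103.808142
spread = −(1/T)·ln(B₀/D) − r = −(1/8.9387)·ln(103.808142/130.2202) − 0.0200 = 0.00535967

spread=0.0054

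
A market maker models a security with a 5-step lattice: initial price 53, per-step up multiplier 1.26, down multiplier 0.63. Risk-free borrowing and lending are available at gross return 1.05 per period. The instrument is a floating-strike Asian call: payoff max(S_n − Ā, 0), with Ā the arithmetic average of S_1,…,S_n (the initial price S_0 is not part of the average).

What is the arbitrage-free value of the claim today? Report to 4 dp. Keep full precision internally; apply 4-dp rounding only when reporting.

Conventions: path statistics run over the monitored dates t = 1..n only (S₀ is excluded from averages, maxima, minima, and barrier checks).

price = 9.7025

With p* = (R−d)/(u−d) = 0.6667, sum probability × payoff across the paths and divide by R^5.
Enumerate all 2^5 = 32 price paths (U = up ×1.26, D = down ×0.63); each path with k up-moves has probability p*^k·(1−p*)^(5−k).
DDDDD: Ā=16.2574, payoff=0.0000, prob=0.004115
UDDDD: Ā=32.5149, payoff=0.0000, prob=0.008230
DUDDD: Ā=25.8369, payoff=0.0000, prob=0.008230
UUDDD: Ā=51.6737, payoff=0.0000, prob=0.016461
DDUDD: Ā=21.6297, payoff=0.0000, prob=0.008230
UDUDD: Ā=43.2595, payoff=0.0000, prob=0.016461
DUUDD: Ā=36.5815, payoff=0.0000, prob=0.016461
UUUDD: Ā=73.1629, payoff=0.0000, prob=0.032922
DDDUD: Ā=18.9792, payoff=0.0000, prob=0.008230
UDDUD: Ā=37.9585, payoff=0.0000, prob=0.016461
DUDUD: Ā=31.2805, payoff=0.0000, prob=0.016461
UUDUD: Ā=62.5609, payoff=0.0000, prob=0.032922
DDUUD: Ā=27.0733, payoff=0.0000, prob=0.016461
UDUUD: Ā=54.1466, payoff=0.0000, prob=0.032922
DUUUD: Ā=47.4686, payoff=0.0000, prob=0.032922
UUUUD: Ā=94.9373, payoff=0.0000, prob=0.065844
DDDDU: Ā=17.3094, payoff=0.0000, prob=0.008230
UDDDU: Ā=34.6188, payoff=0.0000, prob=0.016461
DUDDU: Ā=27.9408, payoff=0.0000, prob=0.016461
UUDDU: Ā=55.8817, payoff=0.0000, prob=0.032922
DDUDU: Ā=23.7337, payoff=0.0000, prob=0.016461
UDUDU: Ā=47.4674, payoff=0.0000, prob=0.032922
DUUDU: Ā=40.7894, payoff=1.2899, prob=0.032922
UUUDU: Ā=81.5788, payoff=2.5798, prob=0.065844
DDDUU: Ā=21.0832, payoff=0.0000, prob=0.016461
UDDUU: Ā=42.1664, payoff=0.0000, prob=0.032922
DUDUU: Ā=35.4884, payoff=6.5909, prob=0.032922
UUDUU: Ā=70.9768, payoff=13.1818, prob=0.065844
DDUUU: Ā=31.2813, payoff=10.7981, prob=0.032922
UDUUU: Ā=62.5625, payoff=21.5961, prob=0.065844
DUUUU: Ā=55.8845, payoff=28.2741, prob=0.065844
UUUUU: Ā=111.7690, payoff=56.5482, prob=0.131687
Price = Σ prob·payoff / R^5 = 12.383064 / 1.276282 = 9.7025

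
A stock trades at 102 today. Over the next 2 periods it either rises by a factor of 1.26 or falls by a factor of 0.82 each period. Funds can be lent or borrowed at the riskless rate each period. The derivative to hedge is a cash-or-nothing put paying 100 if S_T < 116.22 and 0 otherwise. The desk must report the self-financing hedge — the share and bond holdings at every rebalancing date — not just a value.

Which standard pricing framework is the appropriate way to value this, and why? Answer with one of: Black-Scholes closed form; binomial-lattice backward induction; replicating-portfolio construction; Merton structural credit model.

framework: replicating-portfolio construction

Key observation: what is demanded is not a single number but the (Δ, B) position at each node of the 1.26/0.82 tree starting at 102; constructing those positions is the replicating-portfolio method.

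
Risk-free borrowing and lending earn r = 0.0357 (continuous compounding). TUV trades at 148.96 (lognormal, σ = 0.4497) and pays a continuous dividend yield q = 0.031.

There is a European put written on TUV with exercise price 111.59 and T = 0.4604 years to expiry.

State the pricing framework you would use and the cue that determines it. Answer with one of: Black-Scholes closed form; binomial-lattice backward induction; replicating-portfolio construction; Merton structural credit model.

framework: Black-Scholes closed form

Key observation: with TUV following a GBM at constant σ and r, the European put struck at 111.59 prices in closed form — nothing here needs a stepwise model or a balance sheet.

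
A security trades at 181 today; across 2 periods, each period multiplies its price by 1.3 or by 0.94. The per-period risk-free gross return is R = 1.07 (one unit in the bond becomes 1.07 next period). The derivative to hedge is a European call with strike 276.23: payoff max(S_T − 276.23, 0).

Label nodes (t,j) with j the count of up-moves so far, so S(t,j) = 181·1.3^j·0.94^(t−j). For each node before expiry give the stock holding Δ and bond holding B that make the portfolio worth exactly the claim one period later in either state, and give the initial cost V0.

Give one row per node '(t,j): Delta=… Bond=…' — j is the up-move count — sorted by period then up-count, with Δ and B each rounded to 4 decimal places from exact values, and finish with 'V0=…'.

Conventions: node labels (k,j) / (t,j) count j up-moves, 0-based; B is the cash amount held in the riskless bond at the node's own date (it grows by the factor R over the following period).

No-arbitrage ⇒ martingale measure with p* = (R−d)/(u−d) = 0.3611.
Expiry values: V(2,0)=0.0000, V(2,1)=0.0000, V(2,2)=29.6600
(1,0): S=170.1400. Δ = (V_up−V_dn)/(S_up−S_dn) = (0.0000−0.0000)/(221.1820−159.9316) = 0.0000. V = [p*·0.0000 + (1−p*)·0.0000]/1.07 = 0.0000. B = V − Δ·S = 0.0000.
(1,1): S=235.3000. Δ = (V_up−V_dn)/(S_up−S_dn) = (29.6600−0.0000)/(305.8900−221.1820) = 0.3501. V = [p*·29.6600 + (1−p*)·0.0000]/1.07 = 10.0099. B = V − Δ·S = -72.3790.
(0,0): S=181.0000. Δ = (V_up−V_dn)/(S_up−S_dn) = (10.0099−0.0000)/(235.3000−170.1400) = 0.1536. V = [p*·10.0099 + (1−p*)·0.0000]/1.07 = 3.3782. B = V − Δ·S = -24.4270.
Sanity check at the root: Δ(0,0)·S0 + B(0,0) reproduces V0 = 3.3782.

(0,0): Delta=0.1536 Bond=-24.4270
(1,0): Delta=0.0000 Bond=0.0000
(1,1): Delta=0.3501 Bond=-72.3790
V0=3.3782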